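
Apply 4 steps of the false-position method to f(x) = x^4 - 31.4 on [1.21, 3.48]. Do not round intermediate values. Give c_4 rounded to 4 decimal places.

False-position update: c = (a·f(b) − b·f(a))/(f(b) − f(a)); replace the endpoint whose sign matches f(c).
f(1.210000) = -29.256411, f(3.480000) = 115.261788
step 1: c = 1.669541, f(c) = -23.630582 < 0 → new bracket [1.669541, 3.480000]
step 2: c = 1.977565, f(c) = -16.105924 < 0 → new bracket [1.977565, 3.480000]
step 3: c = 2.161766, f(c) = -9.560881 < 0 → new bracket [2.161766, 3.480000]
step 4: c = 2.262738, f(c) = -5.185794 < 0 → new bracket [2.262738, 3.480000]

2.2627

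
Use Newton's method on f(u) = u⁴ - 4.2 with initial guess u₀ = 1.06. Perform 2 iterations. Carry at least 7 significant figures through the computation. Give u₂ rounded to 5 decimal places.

1.48024

f'(u) = 4u³
u_0 = 1.060000: f = -2.937523, f' = 4.764064 → u_1 = 1.060000 - (-2.937523)/(4.764064) = 1.676600
u_1 = 1.676600: f = 3.701656, f' = 18.851615 → u_2 = 1.676600 - (3.701656)/(18.851615) = 1.480243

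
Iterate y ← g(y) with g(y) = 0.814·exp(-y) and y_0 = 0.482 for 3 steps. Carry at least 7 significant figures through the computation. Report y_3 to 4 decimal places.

0.4975

y_1 = g(0.482000) = 0.502683
y_2 = g(0.502683) = 0.492393
y_3 = g(0.492393) = 0.497486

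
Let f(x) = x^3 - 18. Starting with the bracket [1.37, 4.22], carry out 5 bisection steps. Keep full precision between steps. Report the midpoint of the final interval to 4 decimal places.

2.6614

f(1.370000) = -15.428647, f(4.220000) = 57.151448 (opposite signs)
step 1: m = 2.795000, f(m) = 3.834610 > 0 → root in [1.370000, 2.795000]
step 2: m = 2.082500, f(m) = -8.968601 < 0 → root in [2.082500, 2.795000]
step 3: m = 2.438750, f(m) = -3.495531 < 0 → root in [2.438750, 2.795000]
step 4: m = 2.616875, f(m) = -0.079549 < 0 → root in [2.616875, 2.795000]
step 5: m = 2.705938, f(m) = 1.813139 > 0 → root in [2.616875, 2.705938]
Midpoint of [2.616875, 2.705938] = 2.661406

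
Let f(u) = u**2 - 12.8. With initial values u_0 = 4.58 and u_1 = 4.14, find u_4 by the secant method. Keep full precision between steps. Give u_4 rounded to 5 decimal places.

f(u_0) = 8.176400, f(u_1) = 4.339600
u_2 = 4.140000 - (4.339600)·(4.140000 - 4.580000)/(4.339600 - (8.176400)) = 3.642339; f(u_2) = 0.466637
u_3 = 3.642339 - (0.466637)·(3.642339 - 4.140000)/(0.466637 - (4.339600)) = 3.582378; f(u_3) = 0.033436
u_4 = 3.582378 - (0.033436)·(3.582378 - 3.642339)/(0.033436 - (0.466637)) = 3.577751; f(u_4) = 0.000299

3.57775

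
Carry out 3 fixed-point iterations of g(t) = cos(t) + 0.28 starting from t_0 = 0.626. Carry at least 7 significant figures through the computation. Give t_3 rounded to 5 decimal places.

t_1 = g(0.626000) = 1.090378
t_2 = g(1.090378) = 0.742151
t_3 = g(0.742151) = 1.017017

1.01702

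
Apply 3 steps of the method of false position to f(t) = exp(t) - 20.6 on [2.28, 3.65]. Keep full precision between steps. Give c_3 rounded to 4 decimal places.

f(2.280000) = -10.823320, f(3.650000) = 17.874666
step 1: c = 2.796689, f(c) = -4.209703 < 0 → new bracket [2.796689, 3.650000]
step 2: c = 2.959347, f(c) = -1.314629 < 0 → new bracket [2.959347, 3.650000]
step 3: c = 3.006662, f(c) = -0.380198 < 0 → new bracket [3.006662, 3.650000]

3.0067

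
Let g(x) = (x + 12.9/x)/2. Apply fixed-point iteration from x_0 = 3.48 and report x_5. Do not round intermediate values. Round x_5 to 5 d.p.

3.59166

x_1 = g(3.480000) = 3.593448
x_2 = g(3.593448) = 3.591657
x_3 = g(3.591657) = 3.591657
x_4 = g(3.591657) = 3.591657
x_5 = g(3.591657) = 3.591657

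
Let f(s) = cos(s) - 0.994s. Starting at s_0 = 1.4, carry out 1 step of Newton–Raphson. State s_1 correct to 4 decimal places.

0.7828

f'(s) = -sin(s) - 0.994
s_0 = 1.400000: f = -1.221633, f' = -1.979450 → s_1 = 1.400000 - (-1.221633)/(-1.979450) = 0.782842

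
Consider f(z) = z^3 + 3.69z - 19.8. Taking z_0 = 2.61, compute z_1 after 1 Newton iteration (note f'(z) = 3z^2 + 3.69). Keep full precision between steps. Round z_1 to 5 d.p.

2.29456

z_0 = 2.610000: f = 7.610481, f' = 24.126300 → z_1 = 2.610000 - (7.610481)/(24.126300) = 2.294557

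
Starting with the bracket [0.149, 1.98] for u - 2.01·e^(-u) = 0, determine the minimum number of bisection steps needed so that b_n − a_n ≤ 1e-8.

Initial width b − a = 1.98 − 0.149 = 1.831000.
After n steps the width is (b−a)/2^n; need (b−a)/2^n ≤ 1e-8.
So n ≥ log₂(1.831000/1e-8) = log₂(183100000.0000) ≈ 27.4481.
Hence n = 28.

28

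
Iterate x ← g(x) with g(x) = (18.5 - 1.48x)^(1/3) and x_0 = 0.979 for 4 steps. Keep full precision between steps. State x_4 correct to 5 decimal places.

x_1 = g(0.979000) = 2.573854
x_2 = g(2.573854) = 2.449143
x_3 = g(2.449143) = 2.459357
x_4 = g(2.459357) = 2.458524

2.45852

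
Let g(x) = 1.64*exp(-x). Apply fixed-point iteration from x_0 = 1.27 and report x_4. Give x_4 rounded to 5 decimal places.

0.91573

x_1 = g(1.270000) = 0.460564
x_2 = g(0.460564) = 1.034722
x_3 = g(1.034722) = 0.582733
x_4 = g(0.582733) = 0.915727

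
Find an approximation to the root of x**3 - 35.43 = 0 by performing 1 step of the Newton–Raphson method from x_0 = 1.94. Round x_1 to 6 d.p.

f'(x) = 3x**2
x_0 = 1.940000: f = -28.128616, f' = 11.290800 → x_1 = 1.940000 - (-28.128616)/(11.290800) = 4.431286

4.431286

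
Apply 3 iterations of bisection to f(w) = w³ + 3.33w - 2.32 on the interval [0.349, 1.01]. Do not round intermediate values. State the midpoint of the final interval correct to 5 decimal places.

0.63819

f(0.349000) = -1.115321, f(1.010000) = 2.073601 (opposite signs)
step 1: m = 0.679500, f(m) = 0.256474 > 0 → root in [0.349000, 0.679500]
step 2: m = 0.514250, f(m) = -0.471553 < 0 → root in [0.514250, 0.679500]
step 3: m = 0.596875, f(m) = -0.119764 < 0 → root in [0.596875, 0.679500]
Midpoint of [0.596875, 0.679500] = 0.638188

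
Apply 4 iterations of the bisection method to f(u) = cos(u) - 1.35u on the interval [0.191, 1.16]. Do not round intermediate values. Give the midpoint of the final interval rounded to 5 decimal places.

f(0.191000) = 0.723965, f(1.160000) = -1.166660 (opposite signs)
step 1: m = 0.675500, f(m) = -0.131531 < 0 → root in [0.191000, 0.675500]
step 2: m = 0.433250, f(m) = 0.322719 > 0 → root in [0.433250, 0.675500]
step 3: m = 0.554375, f(m) = 0.101823 > 0 → root in [0.554375, 0.675500]
step 4: m = 0.614938, f(m) = -0.013356 < 0 → root in [0.554375, 0.614938]
Midpoint of [0.554375, 0.614938] = 0.584656

0.58466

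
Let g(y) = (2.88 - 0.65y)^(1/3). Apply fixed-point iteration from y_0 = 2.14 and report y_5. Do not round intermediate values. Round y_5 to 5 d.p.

y_1 = g(2.140000) = 1.141909
y_2 = g(1.141909) = 1.288209
y_3 = g(1.288209) = 1.268817
y_4 = g(1.268817) = 1.271422
y_5 = g(1.271422) = 1.271072

1.27107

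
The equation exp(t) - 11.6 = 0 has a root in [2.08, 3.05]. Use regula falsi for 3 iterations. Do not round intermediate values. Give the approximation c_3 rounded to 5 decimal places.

2.44323

False-position update: c = (a·f(b) − b·f(a))/(f(b) − f(a)); replace the endpoint whose sign matches f(c).
f(2.080000) = -3.595531, f(3.050000) = 9.515344
step 1: c = 2.346013, f(c) = -1.156152 < 0 → new bracket [2.346013, 3.050000]
step 2: c = 2.422283, f(c) = -0.328435 < 0 → new bracket [2.422283, 3.050000]
step 3: c = 2.443227, f(c) = -0.089878 < 0 → new bracket [2.443227, 3.050000]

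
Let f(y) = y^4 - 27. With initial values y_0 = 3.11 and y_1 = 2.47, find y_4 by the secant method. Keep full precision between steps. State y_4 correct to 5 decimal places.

2.27991

Secant update: y_(k+1) = y_k − f(y_k)·(y_k − y_(k-1))/(f(y_k) − f(y_(k-1))).
f(y_0) = 66.549518, f(y_1) = 10.220981
y_2 = 2.470000 - (10.220981)·(2.470000 - 3.110000)/(10.220981 - (66.549518)) = 2.353870; f(y_2) = 3.699406
y_3 = 2.353870 - (3.699406)·(2.353870 - 2.470000)/(3.699406 - (10.220981)) = 2.287995; f(y_3) = 0.404383
y_4 = 2.287995 - (0.404383)·(2.287995 - 2.353870)/(0.404383 - (3.699406)) = 2.279910; f(y_4) = 0.019099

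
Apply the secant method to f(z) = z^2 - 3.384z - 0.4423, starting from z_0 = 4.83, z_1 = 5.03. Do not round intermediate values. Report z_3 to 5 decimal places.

f(z_0) = 6.541880, f(z_1) = 7.837080
z_2 = 5.030000 - (7.837080)·(5.030000 - 4.830000)/(7.837080 - (6.541880)) = 3.819827; f(z_2) = 1.222484
z_3 = 3.819827 - (1.222484)·(3.819827 - 5.030000)/(1.222484 - (7.837080)) = 3.596168; f(z_3) = 0.320690

3.59617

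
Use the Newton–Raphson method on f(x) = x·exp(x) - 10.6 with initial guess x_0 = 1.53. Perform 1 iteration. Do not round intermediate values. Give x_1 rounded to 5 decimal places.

1.83248

f'(x) = (x + 1)·exp(x)
x_0 = 1.530000: f = -3.534189, f' = 11.683987 → x_1 = 1.530000 - (-3.534189)/(11.683987) = 1.832481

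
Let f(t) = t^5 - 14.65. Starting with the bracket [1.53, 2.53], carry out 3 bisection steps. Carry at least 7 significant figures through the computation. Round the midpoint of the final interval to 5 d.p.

1.71750

f(1.530000) = -6.265886, f(2.530000) = 89.007948 (opposite signs)
step 1: m = 2.030000, f(m) = 19.823088 > 0 → root in [1.530000, 2.030000]
step 2: m = 1.780000, f(m) = 3.218990 > 0 → root in [1.530000, 1.780000]
step 3: m = 1.655000, f(m) = -2.233763 < 0 → root in [1.655000, 1.780000]
Midpoint of [1.655000, 1.780000] = 1.717500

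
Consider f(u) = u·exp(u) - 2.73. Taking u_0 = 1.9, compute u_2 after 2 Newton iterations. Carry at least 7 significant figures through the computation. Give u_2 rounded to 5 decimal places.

1.09108

f'(u) = (u + 1)·exp(u)
u_0 = 1.900000: f = 9.973199, f' = 19.389094 → u_1 = 1.900000 - (9.973199)/(19.389094) = 1.385628
u_1 = 1.385628: f = 2.808824, f' = 9.536161 → u_2 = 1.385628 - (2.808824)/(9.536161) = 1.091084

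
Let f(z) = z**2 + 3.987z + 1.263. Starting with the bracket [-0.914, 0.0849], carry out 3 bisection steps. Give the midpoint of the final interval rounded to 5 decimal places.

-0.35212

f(-0.914000) = -1.545722, f(0.084900) = 1.608704 (opposite signs)
step 1: m = -0.414550, f(m) = -0.217959 < 0 → root in [-0.414550, 0.084900]
step 2: m = -0.164825, f(m) = 0.633010 > 0 → root in [-0.414550, -0.164825]
step 3: m = -0.289687, f(m) = 0.191935 > 0 → root in [-0.414550, -0.289687]
Midpoint of [-0.414550, -0.289687] = -0.352119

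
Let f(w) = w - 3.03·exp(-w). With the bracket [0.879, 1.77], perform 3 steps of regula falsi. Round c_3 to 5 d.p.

1.05508

False-position update: c = (a·f(b) − b·f(a))/(f(b) − f(a)); replace the endpoint whose sign matches f(c).
f(0.879000) = -0.379050, f(1.770000) = 1.253891
step 1: c = 1.085825, f(c) = 0.062827 > 0 → new bracket [0.879000, 1.085825]
step 2: c = 1.056418, f(c) = 0.002890 > 0 → new bracket [0.879000, 1.056418]
step 3: c = 1.055076, f(c) = 0.000132 > 0 → new bracket [0.879000, 1.055076]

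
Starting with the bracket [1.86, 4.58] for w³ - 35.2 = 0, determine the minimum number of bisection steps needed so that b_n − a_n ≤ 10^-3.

12

Initial width b − a = 4.58 − 1.86 = 2.720000.
After n steps the width is (b−a)/2^n; need (b−a)/2^n ≤ 10^-3.
So n ≥ log₂(2.720000/10^-3) = log₂(2720.0000) ≈ 11.4094.
Hence n = 12.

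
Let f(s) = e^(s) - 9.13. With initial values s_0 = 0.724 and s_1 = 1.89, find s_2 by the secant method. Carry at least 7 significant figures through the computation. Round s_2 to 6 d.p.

f(s_0) = -7.067333, f(s_1) = -2.510631
s_2 = 1.890000 - (-2.510631)·(1.890000 - 0.724000)/(-2.510631 - (-7.067333)) = 2.532438; f(s_2) = 3.454144

2.532438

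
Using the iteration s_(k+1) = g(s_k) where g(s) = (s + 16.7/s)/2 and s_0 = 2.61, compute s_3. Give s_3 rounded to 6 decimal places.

4.086609

s_1 = g(2.610000) = 4.504234
s_2 = g(4.504234) = 4.105928
s_3 = g(4.105928) = 4.086609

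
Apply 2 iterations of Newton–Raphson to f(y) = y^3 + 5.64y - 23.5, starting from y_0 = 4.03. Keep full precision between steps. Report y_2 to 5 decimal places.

f'(y) = 3y^2 + 5.64
y_0 = 4.030000: f = 64.680027, f' = 54.362700 → y_1 = 4.030000 - (64.680027)/(54.362700) = 2.840213
y_1 = 2.840213: f = 15.430263, f' = 29.840432 → y_2 = 2.840213 - (15.430263)/(29.840432) = 2.323121

2.32312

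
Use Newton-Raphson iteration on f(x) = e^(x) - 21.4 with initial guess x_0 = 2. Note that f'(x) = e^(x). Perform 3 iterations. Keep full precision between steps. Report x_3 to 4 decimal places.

Newton update: x ← x − f(x)/f'(x).
x_0 = 2.000000: f = -14.010944, f' = 7.389056 → x_1 = 2.000000 - (-14.010944)/(7.389056) = 3.896175
x_1 = 3.896175: f = 27.813849, f' = 49.213849 → x_2 = 3.896175 - (27.813849)/(49.213849) = 3.331012
x_2 = 3.331012: f = 6.566630, f' = 27.966630 → x_3 = 3.331012 - (6.566630)/(27.966630) = 3.096210

3.0962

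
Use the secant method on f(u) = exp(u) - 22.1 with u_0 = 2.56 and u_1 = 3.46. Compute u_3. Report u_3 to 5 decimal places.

3.07843

f(u_0) = -9.164183, f(u_1) = 9.716977
u_2 = 3.460000 - (9.716977)·(3.460000 - 2.560000)/(9.716977 - (-9.164183)) = 2.996825; f(u_2) = -2.078131
u_3 = 2.996825 - (-2.078131)·(2.996825 - 3.460000)/(-2.078131 - (9.716977)) = 3.078430; f(u_3) = -0.375732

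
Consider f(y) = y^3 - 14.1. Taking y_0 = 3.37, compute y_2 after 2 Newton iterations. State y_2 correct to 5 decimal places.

2.43767

f'(y) = 3y^2
y_0 = 3.370000: f = 24.172753, f' = 34.070700 → y_1 = 3.370000 - (24.172753)/(34.070700) = 2.660512
y_1 = 2.660512: f = 4.731966, f' = 21.234972 → y_2 = 2.660512 - (4.731966)/(21.234972) = 2.437674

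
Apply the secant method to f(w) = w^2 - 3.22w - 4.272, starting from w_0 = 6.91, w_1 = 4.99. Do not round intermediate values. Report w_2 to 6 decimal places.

f(w_0) = 21.225900, f(w_1) = 4.560300
w_2 = 4.990000 - (4.560300)·(4.990000 - 6.910000)/(4.560300 - (21.225900)) = 4.464620; f(w_2) = 1.284754

4.464620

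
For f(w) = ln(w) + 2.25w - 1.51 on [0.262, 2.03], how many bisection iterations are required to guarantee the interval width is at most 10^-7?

25

Initial width b − a = 2.03 − 0.262 = 1.768000.
After n steps the width is (b−a)/2^n; need (b−a)/2^n ≤ 10^-7.
So n ≥ log₂(1.768000/10^-7) = log₂(17680000.0000) ≈ 24.0756.
Hence n = 25.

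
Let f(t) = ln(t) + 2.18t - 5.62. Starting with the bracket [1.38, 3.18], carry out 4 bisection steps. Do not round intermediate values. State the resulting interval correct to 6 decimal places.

[2.167500, 2.280000]

f(1.380000) = -2.289517, f(3.180000) = 2.469281 (opposite signs)
step 1: m = 2.280000, f(m) = 0.174575 > 0 → root in [1.380000, 2.280000]
step 2: m = 1.830000, f(m) = -1.026284 < 0 → root in [1.830000, 2.280000]
step 3: m = 2.055000, f(m) = -0.419824 < 0 → root in [2.055000, 2.280000]
step 4: m = 2.167500, f(m) = -0.121276 < 0 → root in [2.167500, 2.280000]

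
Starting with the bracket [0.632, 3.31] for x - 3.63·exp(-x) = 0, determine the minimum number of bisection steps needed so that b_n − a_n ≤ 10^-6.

Initial width b − a = 3.31 − 0.632 = 2.678000.
After n steps the width is (b−a)/2^n; need (b−a)/2^n ≤ 10^-6.
So n ≥ log₂(2.678000/10^-6) = log₂(2678000.0000) ≈ 21.3527.
Hence n = 22.

22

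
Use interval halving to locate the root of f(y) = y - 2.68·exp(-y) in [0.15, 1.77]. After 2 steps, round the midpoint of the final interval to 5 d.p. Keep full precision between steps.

1.16250

f(0.150000) = -2.156697, f(1.770000) = 1.313508 (opposite signs)
step 1: m = 0.960000, f(m) = -0.066153 < 0 → root in [0.960000, 1.770000]
step 2: m = 1.365000, f(m) = 0.680580 > 0 → root in [0.960000, 1.365000]
Midpoint of [0.960000, 1.365000] = 1.162500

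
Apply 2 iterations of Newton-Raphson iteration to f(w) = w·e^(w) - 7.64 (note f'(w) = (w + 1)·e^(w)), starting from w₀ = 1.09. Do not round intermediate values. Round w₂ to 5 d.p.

1.60753

Newton update: w ← w − f(w)/f'(w).
w_0 = 1.090000: f = -4.398041, f' = 6.216233 → w_1 = 1.090000 - (-4.398041)/(6.216233) = 1.797509
w_1 = 1.797509: f = 3.207243, f' = 16.881840 → w_2 = 1.797509 - (3.207243)/(16.881840) = 1.607527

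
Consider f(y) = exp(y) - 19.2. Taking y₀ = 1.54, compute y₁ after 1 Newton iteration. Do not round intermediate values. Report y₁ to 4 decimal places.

4.6561

Newton update: y ← y − f(y)/f'(y).
f'(y) = exp(y)
y_0 = 1.540000: f = -14.535410, f' = 4.664590 → y_1 = 1.540000 - (-14.535410)/(4.664590) = 4.656117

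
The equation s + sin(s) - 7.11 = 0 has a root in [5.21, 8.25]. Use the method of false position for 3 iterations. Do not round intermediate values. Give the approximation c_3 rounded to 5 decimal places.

f(5.210000) = -2.778725, f(8.250000) = 2.062604
step 1: c = 6.954836, f(c) = 0.467115 > 0 → new bracket [5.210000, 6.954836]
step 2: c = 6.703733, f(c) = 0.001994 > 0 → new bracket [5.210000, 6.703733]
step 3: c = 6.702662, f(c) = -0.000055 < 0 → new bracket [6.702662, 6.703733]

6.70266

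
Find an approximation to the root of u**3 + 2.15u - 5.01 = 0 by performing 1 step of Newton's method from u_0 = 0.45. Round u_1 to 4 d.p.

1.8830

Newton update: u ← u − f(u)/f'(u).
f'(u) = 3u**2 + 2.15
u_0 = 0.450000: f = -3.951375, f' = 2.757500 → u_1 = 0.450000 - (-3.951375)/(2.757500) = 1.882956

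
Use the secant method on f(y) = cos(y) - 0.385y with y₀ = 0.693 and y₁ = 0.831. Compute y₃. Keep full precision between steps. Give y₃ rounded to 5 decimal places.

f(y_0) = 0.502528, f(y_1) = 0.354202
y_2 = 0.831000 - (0.354202)·(0.831000 - 0.693000)/(0.354202 - (0.502528)) = 1.160545; f(y_2) = -0.047970
y_3 = 1.160545 - (-0.047970)·(1.160545 - 0.831000)/(-0.047970 - (0.354202)) = 1.121238; f(y_3) = 0.002891

1.12124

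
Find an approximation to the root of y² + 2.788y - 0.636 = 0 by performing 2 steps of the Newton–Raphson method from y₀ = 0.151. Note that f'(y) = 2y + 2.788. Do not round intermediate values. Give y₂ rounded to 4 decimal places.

0.2120

y_0 = 0.151000: f = -0.192211, f' = 3.090000 → y_1 = 0.151000 - (-0.192211)/(3.090000) = 0.213204
y_1 = 0.213204: f = 0.003869, f' = 3.214408 → y_2 = 0.213204 - (0.003869)/(3.214408) = 0.212000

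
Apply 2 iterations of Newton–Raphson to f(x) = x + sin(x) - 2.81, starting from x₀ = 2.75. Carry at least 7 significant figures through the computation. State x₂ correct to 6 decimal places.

3.453575

Newton update: x ← x − f(x)/f'(x).
f'(x) = 1 + cos(x)
x_0 = 2.750000: f = 0.321661, f' = 0.075698 → x_1 = 2.750000 - (0.321661)/(0.075698) = -1.499288
x_1 = -1.499288: f = -5.306732, f' = 1.071447 → x_2 = -1.499288 - (-5.306732)/(1.071447) = 3.453575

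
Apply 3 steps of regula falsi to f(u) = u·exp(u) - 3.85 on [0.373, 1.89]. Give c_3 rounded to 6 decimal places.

f(0.373000) = -3.308373, f(1.890000) = 8.660607
step 1: c = 0.792317, f(c) = -2.100160 < 0 → new bracket [0.792317, 1.890000]
step 2: c = 1.006550, f(c) = -1.095932 < 0 → new bracket [1.006550, 1.890000]
step 3: c = 1.105786, f(c) = -0.508757 < 0 → new bracket [1.105786, 1.890000]

1.105786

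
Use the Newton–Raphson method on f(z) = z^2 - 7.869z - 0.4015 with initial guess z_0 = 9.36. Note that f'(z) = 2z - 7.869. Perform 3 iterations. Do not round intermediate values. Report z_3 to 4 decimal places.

z_0 = 9.360000: f = 13.554260, f' = 10.851000 → z_1 = 9.360000 - (13.554260)/(10.851000) = 8.110875
z_1 = 8.110875: f = 1.560314, f' = 8.352749 → z_2 = 8.110875 - (1.560314)/(8.352749) = 7.924072
z_2 = 7.924072: f = 0.034895, f' = 7.979144 → z_3 = 7.924072 - (0.034895)/(7.979144) = 7.919699

7.9197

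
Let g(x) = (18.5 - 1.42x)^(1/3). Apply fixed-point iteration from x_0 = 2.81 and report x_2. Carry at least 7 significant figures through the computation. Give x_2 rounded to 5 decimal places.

2.46821

x_1 = g(2.810000) = 2.439049
x_2 = g(2.439049) = 2.468214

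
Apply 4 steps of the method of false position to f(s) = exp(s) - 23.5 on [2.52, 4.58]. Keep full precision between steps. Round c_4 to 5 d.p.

3.09225

f(2.520000) = -11.071403, f(4.580000) = 74.014394
step 1: c = 2.788048, f(c) = -7.250727 < 0 → new bracket [2.788048, 4.580000]
step 2: c = 2.947932, f(c) = -4.433523 < 0 → new bracket [2.947932, 4.580000]
step 3: c = 3.040169, f(c) = -2.591227 < 0 → new bracket [3.040169, 4.580000]
step 4: c = 3.092254, f(c) = -1.473320 < 0 → new bracket [3.092254, 4.580000]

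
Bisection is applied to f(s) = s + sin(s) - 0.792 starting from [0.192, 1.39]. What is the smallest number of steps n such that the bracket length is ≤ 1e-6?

21

Initial width b − a = 1.39 − 0.192 = 1.198000.
After n steps the width is (b−a)/2^n; need (b−a)/2^n ≤ 1e-6.
So n ≥ log₂(1.198000/1e-6) = log₂(1198000.0000) ≈ 20.1922.
Hence n = 21.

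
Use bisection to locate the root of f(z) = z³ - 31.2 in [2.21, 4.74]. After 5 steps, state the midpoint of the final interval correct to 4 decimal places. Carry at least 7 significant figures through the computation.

f(2.210000) = -20.406139, f(4.740000) = 75.296424 (opposite signs)
step 1: m = 3.475000, f(m) = 10.762797 > 0 → root in [2.210000, 3.475000]
step 2: m = 2.842500, f(m) = -8.233151 < 0 → root in [2.842500, 3.475000]
step 3: m = 3.158750, f(m) = 0.317065 > 0 → root in [2.842500, 3.158750]
step 4: m = 3.000625, f(m) = -4.183121 < 0 → root in [3.000625, 3.158750]
step 5: m = 3.079688, f(m) = -1.990781 < 0 → root in [3.079688, 3.158750]
Midpoint of [3.079688, 3.158750] = 3.119219

3.1192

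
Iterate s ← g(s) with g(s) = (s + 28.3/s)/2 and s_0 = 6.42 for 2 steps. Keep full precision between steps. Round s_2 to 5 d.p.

s_1 = g(6.420000) = 5.414050
s_2 = g(5.414050) = 5.320595

5.32060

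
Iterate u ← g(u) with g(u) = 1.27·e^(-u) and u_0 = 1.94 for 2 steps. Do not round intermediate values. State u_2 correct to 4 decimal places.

1.0581

u_1 = g(1.940000) = 0.182504
u_2 = g(0.182504) = 1.058140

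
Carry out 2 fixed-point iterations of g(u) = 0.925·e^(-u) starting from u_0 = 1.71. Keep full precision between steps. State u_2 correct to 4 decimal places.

u_1 = g(1.710000) = 0.167301
u_2 = g(0.167301) = 0.782499

0.7825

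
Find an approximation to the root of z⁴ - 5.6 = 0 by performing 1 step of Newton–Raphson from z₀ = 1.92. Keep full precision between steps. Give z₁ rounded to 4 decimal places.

Newton update: z ← z − f(z)/f'(z).
f'(z) = 4z³
z_0 = 1.920000: f = 7.989545, f' = 28.311552 → z_1 = 1.920000 - (7.989545)/(28.311552) = 1.637799

1.6378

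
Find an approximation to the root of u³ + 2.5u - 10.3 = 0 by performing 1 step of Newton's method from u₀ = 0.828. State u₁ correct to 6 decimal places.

f'(u) = 3u² + 2.5
u_0 = 0.828000: f = -7.662336, f' = 4.556752 → u_1 = 0.828000 - (-7.662336)/(4.556752) = 2.509535

2.509535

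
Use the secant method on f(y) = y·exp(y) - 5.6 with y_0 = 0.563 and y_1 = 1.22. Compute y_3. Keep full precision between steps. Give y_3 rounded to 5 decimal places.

f(y_0) = -4.611410, f(y_1) = -1.467631
y_2 = 1.220000 - (-1.467631)·(1.220000 - 0.563000)/(-1.467631 - (-4.611410)) = 1.526712; f(y_2) = 1.427477
y_3 = 1.526712 - (1.427477)·(1.526712 - 1.220000)/(1.427477 - (-1.467631)) = 1.375483; f(y_3) = -0.157233

1.37548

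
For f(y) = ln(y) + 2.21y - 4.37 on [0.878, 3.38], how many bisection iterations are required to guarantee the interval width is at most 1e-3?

Initial width b − a = 3.38 − 0.878 = 2.502000.
After n steps the width is (b−a)/2^n; need (b−a)/2^n ≤ 1e-3.
So n ≥ log₂(2.502000/1e-3) = log₂(2502.0000) ≈ 11.2889.
Hence n = 12.

12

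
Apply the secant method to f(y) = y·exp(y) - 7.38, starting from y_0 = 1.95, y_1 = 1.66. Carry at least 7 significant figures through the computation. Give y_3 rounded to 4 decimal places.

1.5581

f(y_0) = 6.325941, f(y_1) = 1.350456
y_2 = 1.660000 - (1.350456)·(1.660000 - 1.950000)/(1.350456 - (6.325941)) = 1.581288; f(y_2) = 0.306973
y_3 = 1.581288 - (0.306973)·(1.581288 - 1.660000)/(0.306973 - (1.350456)) = 1.558132; f(y_3) = 0.021033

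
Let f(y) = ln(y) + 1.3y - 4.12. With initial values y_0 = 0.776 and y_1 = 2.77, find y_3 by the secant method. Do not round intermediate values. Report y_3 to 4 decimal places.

2.4723

f(y_0) = -3.364803, f(y_1) = 0.499847
y_2 = 2.770000 - (0.499847)·(2.770000 - 0.776000)/(0.499847 - (-3.364803)) = 2.512099; f(y_2) = 0.066848
y_3 = 2.512099 - (0.066848)·(2.512099 - 2.770000)/(0.066848 - (0.499847)) = 2.472284; f(y_3) = -0.000889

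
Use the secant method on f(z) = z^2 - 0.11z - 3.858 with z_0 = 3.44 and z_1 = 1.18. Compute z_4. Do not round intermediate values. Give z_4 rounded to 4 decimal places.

f(z_0) = 7.597200, f(z_1) = -2.595400
z_2 = 1.180000 - (-2.595400)·(1.180000 - 3.440000)/(-2.595400 - (7.597200)) = 1.755477; f(z_2) = -0.969404
z_3 = 1.755477 - (-0.969404)·(1.755477 - 1.180000)/(-0.969404 - (-2.595400)) = 2.098571; f(z_3) = 0.315156
z_4 = 2.098571 - (0.315156)·(2.098571 - 1.755477)/(0.315156 - (-0.969404)) = 2.014395; f(z_4) = -0.021795

2.0144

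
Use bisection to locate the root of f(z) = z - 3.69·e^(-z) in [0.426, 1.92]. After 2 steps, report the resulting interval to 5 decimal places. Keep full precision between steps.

[0.79950, 1.17300]

f(0.426000) = -1.983999, f(1.920000) = 1.379020 (opposite signs)
step 1: m = 1.173000, f(m) = 0.031177 > 0 → root in [0.426000, 1.173000]
step 2: m = 0.799500, f(m) = -0.859353 < 0 → root in [0.799500, 1.173000]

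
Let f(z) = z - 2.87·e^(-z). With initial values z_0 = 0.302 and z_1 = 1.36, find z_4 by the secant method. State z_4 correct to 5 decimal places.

1.02742

f(z_0) = -1.819900, f(z_1) = 0.623384
z_2 = 1.360000 - (0.623384)·(1.360000 - 0.302000)/(0.623384 - (-1.819900)) = 1.090060; f(z_2) = 0.125177
z_3 = 1.090060 - (0.125177)·(1.090060 - 1.360000)/(0.125177 - (0.623384)) = 1.022236; f(z_3) = -0.010359
z_4 = 1.022236 - (-0.010359)·(1.022236 - 1.090060)/(-0.010359 - (0.125177)) = 1.027420; f(z_4) = 0.000164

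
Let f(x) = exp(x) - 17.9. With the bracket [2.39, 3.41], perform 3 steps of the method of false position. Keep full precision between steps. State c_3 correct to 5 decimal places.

2.87737

f(2.390000) = -6.986506, f(3.410000) = 12.365244
step 1: c = 2.758248, f(c) = -2.127820 < 0 → new bracket [2.758248, 3.410000]
step 2: c = 2.853936, f(c) = -0.544047 < 0 → new bracket [2.853936, 3.410000]
step 3: c = 2.877370, f(c) = -0.132512 < 0 → new bracket [2.877370, 3.410000]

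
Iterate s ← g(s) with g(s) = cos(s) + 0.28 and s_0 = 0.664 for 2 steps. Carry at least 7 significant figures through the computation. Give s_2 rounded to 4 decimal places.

s_1 = g(0.664000) = 1.067533
s_2 = g(1.067533) = 0.762286

0.7623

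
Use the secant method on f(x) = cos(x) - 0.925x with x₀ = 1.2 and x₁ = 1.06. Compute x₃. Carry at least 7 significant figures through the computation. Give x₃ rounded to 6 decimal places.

f(x_0) = -0.747642, f(x_1) = -0.491628
x_2 = 1.060000 - (-0.491628)·(1.060000 - 1.200000)/(-0.491628 - (-0.747642)) = 0.791156; f(x_2) = -0.028796
x_3 = 0.791156 - (-0.028796)·(0.791156 - 1.060000)/(-0.028796 - (-0.491628)) = 0.774430; f(x_3) = -0.001527

0.774430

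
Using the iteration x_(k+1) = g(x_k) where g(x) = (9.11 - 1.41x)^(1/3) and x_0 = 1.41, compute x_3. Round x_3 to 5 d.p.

1.86554

x_1 = g(1.410000) = 1.923971
x_2 = g(1.923971) = 1.856365
x_3 = g(1.856365) = 1.865540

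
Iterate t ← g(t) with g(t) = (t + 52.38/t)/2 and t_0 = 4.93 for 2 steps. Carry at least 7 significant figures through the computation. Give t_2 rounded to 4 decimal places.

7.2561

t_1 = g(4.930000) = 7.777373
t_2 = g(7.777373) = 7.256147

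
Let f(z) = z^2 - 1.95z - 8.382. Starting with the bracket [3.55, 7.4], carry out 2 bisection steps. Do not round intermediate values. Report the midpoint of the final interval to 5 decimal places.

f(3.550000) = -2.702000, f(7.400000) = 31.948000 (opposite signs)
step 1: m = 5.475000, f(m) = 10.917375 > 0 → root in [3.550000, 5.475000]
step 2: m = 4.512500, f(m) = 3.181281 > 0 → root in [3.550000, 4.512500]
Midpoint of [3.550000, 4.512500] = 4.031250

4.03125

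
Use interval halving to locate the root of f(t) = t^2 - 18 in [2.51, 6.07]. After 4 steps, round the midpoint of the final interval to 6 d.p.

4.178750

f(2.510000) = -11.699900, f(6.070000) = 18.844900 (opposite signs)
step 1: m = 4.290000, f(m) = 0.404100 > 0 → root in [2.510000, 4.290000]
step 2: m = 3.400000, f(m) = -6.440000 < 0 → root in [3.400000, 4.290000]
step 3: m = 3.845000, f(m) = -3.215975 < 0 → root in [3.845000, 4.290000]
step 4: m = 4.067500, f(m) = -1.455444 < 0 → root in [4.067500, 4.290000]
Midpoint of [4.067500, 4.290000] = 4.178750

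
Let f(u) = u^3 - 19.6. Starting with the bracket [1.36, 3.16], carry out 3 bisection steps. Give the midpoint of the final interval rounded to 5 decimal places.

2.59750

f(1.360000) = -17.084544, f(3.160000) = 11.954496 (opposite signs)
step 1: m = 2.260000, f(m) = -8.056824 < 0 → root in [2.260000, 3.160000]
step 2: m = 2.710000, f(m) = 0.302511 > 0 → root in [2.260000, 2.710000]
step 3: m = 2.485000, f(m) = -4.254566 < 0 → root in [2.485000, 2.710000]
Midpoint of [2.485000, 2.710000] = 2.597500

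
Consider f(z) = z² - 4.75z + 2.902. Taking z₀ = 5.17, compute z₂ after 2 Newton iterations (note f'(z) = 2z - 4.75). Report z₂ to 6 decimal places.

4.044204

Newton update: z ← z − f(z)/f'(z).
z_0 = 5.170000: f = 5.073400, f' = 5.590000 → z_1 = 5.170000 - (5.073400)/(5.590000) = 4.262415
z_1 = 4.262415: f = 0.823710, f' = 3.774830 → z_2 = 4.262415 - (0.823710)/(3.774830) = 4.044204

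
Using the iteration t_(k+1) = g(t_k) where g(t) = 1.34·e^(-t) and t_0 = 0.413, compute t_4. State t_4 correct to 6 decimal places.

t_1 = g(0.413000) = 0.886627
t_2 = g(0.886627) = 0.552138
t_3 = g(0.552138) = 0.771462
t_4 = g(0.771462) = 0.619531

0.619531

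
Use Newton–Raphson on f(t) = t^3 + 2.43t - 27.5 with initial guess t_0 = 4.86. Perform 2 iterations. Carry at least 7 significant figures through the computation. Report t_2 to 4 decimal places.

2.8931

f'(t) = 3t^2 + 2.43
t_0 = 4.860000: f = 99.101056, f' = 73.288800 → t_1 = 4.860000 - (99.101056)/(73.288800) = 3.507801
t_1 = 3.507801: f = 24.186275, f' = 39.344000 → t_2 = 3.507801 - (24.186275)/(39.344000) = 2.893062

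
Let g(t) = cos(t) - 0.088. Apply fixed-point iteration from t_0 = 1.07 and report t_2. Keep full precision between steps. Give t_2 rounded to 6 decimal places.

t_1 = g(1.070000) = 0.392124
t_2 = g(0.392124) = 0.836099

0.836099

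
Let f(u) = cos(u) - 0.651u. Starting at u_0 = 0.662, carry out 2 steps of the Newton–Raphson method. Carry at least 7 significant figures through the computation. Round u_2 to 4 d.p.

Newton update: u ← u − f(u)/f'(u).
f'(u) = -sin(u) - 0.651
u_0 = 0.662000: f = 0.357802, f' = -1.265696 → u_1 = 0.662000 - (0.357802)/(-1.265696) = 0.944692
u_1 = 0.944692: f = -0.029002, f' = -1.461317 → u_2 = 0.944692 - (-0.029002)/(-1.461317) = 0.924846

0.9248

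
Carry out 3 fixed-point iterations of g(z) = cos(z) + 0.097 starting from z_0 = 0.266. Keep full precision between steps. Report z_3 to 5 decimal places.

0.93111

z_1 = g(0.266000) = 1.061830
z_2 = g(1.061830) = 0.584275
z_3 = g(0.584275) = 0.931112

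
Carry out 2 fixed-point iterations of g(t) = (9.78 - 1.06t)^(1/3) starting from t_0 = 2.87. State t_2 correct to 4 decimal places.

1.9813

t_1 = g(2.870000) = 1.888742
t_2 = g(1.888742) = 1.981321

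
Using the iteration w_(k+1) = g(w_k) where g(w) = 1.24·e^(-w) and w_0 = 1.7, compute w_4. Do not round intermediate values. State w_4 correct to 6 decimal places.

0.781714

w_1 = g(1.700000) = 0.226528
w_2 = g(0.226528) = 0.988649
w_3 = g(0.988649) = 0.461378
w_4 = g(0.461378) = 0.781714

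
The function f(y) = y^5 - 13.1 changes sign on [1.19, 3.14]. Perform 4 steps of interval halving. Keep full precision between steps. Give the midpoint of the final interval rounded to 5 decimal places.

1.61656

f(1.190000) = -10.713646, f(3.140000) = 292.144776 (opposite signs)
step 1: m = 2.165000, f(m) = 34.465219 > 0 → root in [1.190000, 2.165000]
step 2: m = 1.677500, f(m) = 0.183504 > 0 → root in [1.190000, 1.677500]
step 3: m = 1.433750, f(m) = -7.041472 < 0 → root in [1.433750, 1.677500]
step 4: m = 1.555625, f(m) = -3.989870 < 0 → root in [1.555625, 1.677500]
Midpoint of [1.555625, 1.677500] = 1.616563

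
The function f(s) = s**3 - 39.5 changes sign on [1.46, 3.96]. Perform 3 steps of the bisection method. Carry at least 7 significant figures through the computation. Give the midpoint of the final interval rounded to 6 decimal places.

f(1.460000) = -36.387864, f(3.960000) = 22.599136 (opposite signs)
step 1: m = 2.710000, f(m) = -19.597489 < 0 → root in [2.710000, 3.960000]
step 2: m = 3.335000, f(m) = -2.407380 < 0 → root in [3.335000, 3.960000]
step 3: m = 3.647500, f(m) = 9.027275 > 0 → root in [3.335000, 3.647500]
Midpoint of [3.335000, 3.647500] = 3.491250

3.491250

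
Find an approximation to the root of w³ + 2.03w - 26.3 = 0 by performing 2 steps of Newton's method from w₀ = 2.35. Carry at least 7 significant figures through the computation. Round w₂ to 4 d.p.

2.7481

f'(w) = 3w² + 2.03
w_0 = 2.350000: f = -8.551625, f' = 18.597500 → w_1 = 2.350000 - (-8.551625)/(18.597500) = 2.809827
w_1 = 2.809827: f = 1.587881, f' = 25.715376 → w_2 = 2.809827 - (1.587881)/(25.715376) = 2.748078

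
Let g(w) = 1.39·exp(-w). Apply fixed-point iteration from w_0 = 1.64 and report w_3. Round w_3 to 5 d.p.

0.48086

w_1 = g(1.640000) = 0.269632
w_2 = g(0.269632) = 1.061488
w_3 = g(1.061488) = 0.480858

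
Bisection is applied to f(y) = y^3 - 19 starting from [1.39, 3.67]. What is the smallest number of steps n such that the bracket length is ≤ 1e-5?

Initial width b − a = 3.67 − 1.39 = 2.280000.
After n steps the width is (b−a)/2^n; need (b−a)/2^n ≤ 1e-5.
So n ≥ log₂(2.280000/1e-5) = log₂(228000.0000) ≈ 17.7987.
Hence n = 18.

18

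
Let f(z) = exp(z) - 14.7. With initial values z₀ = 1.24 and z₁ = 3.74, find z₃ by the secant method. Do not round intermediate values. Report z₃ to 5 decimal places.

f(z_0) = -11.244387, f(z_1) = 27.397990
z_2 = 3.740000 - (27.397990)·(3.740000 - 1.240000)/(27.397990 - (-11.244387)) = 1.967465; f(z_2) = -7.547480
z_3 = 1.967465 - (-7.547480)·(1.967465 - 3.740000)/(-7.547480 - (27.397990)) = 2.350295; f(z_3) = -4.211339

2.35029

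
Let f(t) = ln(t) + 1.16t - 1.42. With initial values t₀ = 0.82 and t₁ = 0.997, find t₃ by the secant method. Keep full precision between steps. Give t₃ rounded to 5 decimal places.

f(t_0) = -0.667251, f(t_1) = -0.266485
t_2 = 0.997000 - (-0.266485)·(0.997000 - 0.820000)/(-0.266485 - (-0.667251)) = 1.114694; f(t_2) = -0.018375
t_3 = 1.114694 - (-0.018375)·(1.114694 - 0.997000)/(-0.018375 - (-0.266485)) = 1.123410; f(t_3) = -0.000475

1.12341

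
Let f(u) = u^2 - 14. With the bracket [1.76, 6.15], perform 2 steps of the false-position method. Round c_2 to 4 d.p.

3.5852

f(1.760000) = -10.902400, f(6.150000) = 23.822500
step 1: c = 3.138306, f(c) = -4.151036 < 0 → new bracket [3.138306, 6.150000]
step 2: c = 3.585216, f(c) = -1.146227 < 0 → new bracket [3.585216, 6.150000]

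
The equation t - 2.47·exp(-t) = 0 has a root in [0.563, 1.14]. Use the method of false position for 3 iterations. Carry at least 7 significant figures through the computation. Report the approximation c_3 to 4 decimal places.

False-position update: c = (a·f(b) − b·f(a))/(f(b) − f(a)); replace the endpoint whose sign matches f(c).
f(0.563000) = -0.843660, f(1.140000) = 0.350047
step 1: c = 0.970798, f(c) = 0.035211 > 0 → new bracket [0.563000, 0.970798]
step 2: c = 0.954461, f(c) = 0.003462 > 0 → new bracket [0.563000, 0.954461]
step 3: c = 0.952861, f(c) = 0.000340 > 0 → new bracket [0.563000, 0.952861]

0.9529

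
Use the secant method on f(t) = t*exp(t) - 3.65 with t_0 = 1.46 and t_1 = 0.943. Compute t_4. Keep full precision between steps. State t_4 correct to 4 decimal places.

1.1524

f(t_0) = 2.636701, f(t_1) = -1.228684
t_2 = 0.943000 - (-1.228684)·(0.943000 - 1.460000)/(-1.228684 - (2.636701)) = 1.107338; f(t_2) = -0.298872
t_3 = 1.107338 - (-0.298872)·(1.107338 - 0.943000)/(-0.298872 - (-1.228684)) = 1.160162; f(t_3) = 0.051436
t_4 = 1.160162 - (0.051436)·(1.160162 - 1.107338)/(0.051436 - (-0.298872)) = 1.152405; f(t_4) = -0.001716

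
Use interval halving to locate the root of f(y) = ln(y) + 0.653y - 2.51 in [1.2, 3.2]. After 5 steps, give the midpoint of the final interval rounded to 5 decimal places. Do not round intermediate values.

2.48125

f(1.200000) = -1.544078, f(3.200000) = 0.742751 (opposite signs)
step 1: m = 2.200000, f(m) = -0.284943 < 0 → root in [2.200000, 3.200000]
step 2: m = 2.700000, f(m) = 0.246352 > 0 → root in [2.200000, 2.700000]
step 3: m = 2.450000, f(m) = -0.014062 < 0 → root in [2.450000, 2.700000]
step 4: m = 2.575000, f(m) = 0.117325 > 0 → root in [2.450000, 2.575000]
step 5: m = 2.512500, f(m) = 0.051941 > 0 → root in [2.450000, 2.512500]
Midpoint of [2.450000, 2.512500] = 2.481250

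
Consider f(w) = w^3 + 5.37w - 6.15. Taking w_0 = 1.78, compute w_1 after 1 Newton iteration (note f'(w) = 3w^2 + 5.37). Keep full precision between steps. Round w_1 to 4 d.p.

1.1717

Newton update: w ← w − f(w)/f'(w).
w_0 = 1.780000: f = 9.048352, f' = 14.875200 → w_1 = 1.780000 - (9.048352)/(14.875200) = 1.171716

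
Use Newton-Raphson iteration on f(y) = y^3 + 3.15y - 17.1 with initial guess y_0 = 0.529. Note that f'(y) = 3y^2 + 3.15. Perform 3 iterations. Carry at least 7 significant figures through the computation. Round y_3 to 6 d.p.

2.373323

Newton update: y ← y − f(y)/f'(y).
y_0 = 0.529000: f = -15.285614, f' = 3.989523 → y_1 = 0.529000 - (-15.285614)/(3.989523) = 4.360439
y_1 = 4.360439: f = 79.542278, f' = 60.190285 → y_2 = 4.360439 - (79.542278)/(60.190285) = 3.038925
y_2 = 3.038925: f = 20.537298, f' = 30.855204 → y_3 = 3.038925 - (20.537298)/(30.855204) = 2.373323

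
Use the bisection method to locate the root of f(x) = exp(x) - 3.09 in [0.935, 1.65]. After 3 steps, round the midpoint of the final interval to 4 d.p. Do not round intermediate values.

1.1584

f(0.935000) = -0.542787, f(1.650000) = 2.116980 (opposite signs)
step 1: m = 1.292500, f(m) = 0.551880 > 0 → root in [0.935000, 1.292500]
step 2: m = 1.113750, f(m) = -0.044241 < 0 → root in [1.113750, 1.292500]
step 3: m = 1.203125, f(m) = 0.240509 > 0 → root in [1.113750, 1.203125]
Midpoint of [1.113750, 1.203125] = 1.158438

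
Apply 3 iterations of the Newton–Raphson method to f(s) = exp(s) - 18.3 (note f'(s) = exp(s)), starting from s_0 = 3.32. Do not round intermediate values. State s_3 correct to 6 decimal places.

s_0 = 3.320000: f = 9.360351, f' = 27.660351 → s_1 = 3.320000 - (9.360351)/(27.660351) = 2.981597
s_1 = 2.981597: f = 1.419280, f' = 19.719280 → s_2 = 2.981597 - (1.419280)/(19.719280) = 2.909623
s_2 = 2.909623: f = 0.049872, f' = 18.349872 → s_3 = 2.909623 - (0.049872)/(18.349872) = 2.906905

2.906905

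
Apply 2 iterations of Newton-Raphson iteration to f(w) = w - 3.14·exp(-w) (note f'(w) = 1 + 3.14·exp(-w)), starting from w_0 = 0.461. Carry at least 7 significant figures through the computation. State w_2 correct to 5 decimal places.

Newton update: w ← w − f(w)/f'(w).
w_0 = 0.461000: f = -1.519249, f' = 2.980249 → w_1 = 0.461000 - (-1.519249)/(2.980249) = 0.970773
w_1 = 0.970773: f = -0.218629, f' = 2.189401 → w_2 = 0.970773 - (-0.218629)/(2.189401) = 1.070630

1.07063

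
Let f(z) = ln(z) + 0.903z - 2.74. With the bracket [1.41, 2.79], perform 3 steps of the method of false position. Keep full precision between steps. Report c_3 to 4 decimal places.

2.1744

f(1.410000) = -1.123180, f(2.790000) = 0.805412
step 1: c = 2.213689, f(c) = 0.053622 > 0 → new bracket [1.410000, 2.213689]
step 2: c = 2.177069, f(c) = 0.003872 > 0 → new bracket [1.410000, 2.177069]
step 3: c = 2.174433, f(c) = 0.000281 > 0 → new bracket [1.410000, 2.174433]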